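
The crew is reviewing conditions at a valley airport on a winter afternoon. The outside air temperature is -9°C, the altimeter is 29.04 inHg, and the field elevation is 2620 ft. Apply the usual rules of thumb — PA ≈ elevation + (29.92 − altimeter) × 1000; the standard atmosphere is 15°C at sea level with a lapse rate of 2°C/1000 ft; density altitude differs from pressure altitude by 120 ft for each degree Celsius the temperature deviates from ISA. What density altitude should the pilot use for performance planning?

Pressure altitude = 2620 + (29.92 − 29.04) × 1000 = 2620 + (+880) = 3500 ft.
ISA temperature at 3500 ft = 15 − 2 × (3500/1000) = 8°C.
ISA deviation = -9 − 8 = -17°C.
Density altitude = 3500 + 120 × (-17) = 1460 ft.

1460 ft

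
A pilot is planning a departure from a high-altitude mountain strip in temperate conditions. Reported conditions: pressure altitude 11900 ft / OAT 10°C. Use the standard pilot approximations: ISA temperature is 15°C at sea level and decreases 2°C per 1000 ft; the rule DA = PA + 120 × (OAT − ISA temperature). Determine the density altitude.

14156 ft

ISA temperature at 11900 ft = 15 − 2 × (11900/1000) = -8.8°C.
ISA deviation = 10 − (-8.8) = +18.8°C.
Density altitude = 11900 + 120 × (18.8) = 11900 + (+2256) = 14156 ft.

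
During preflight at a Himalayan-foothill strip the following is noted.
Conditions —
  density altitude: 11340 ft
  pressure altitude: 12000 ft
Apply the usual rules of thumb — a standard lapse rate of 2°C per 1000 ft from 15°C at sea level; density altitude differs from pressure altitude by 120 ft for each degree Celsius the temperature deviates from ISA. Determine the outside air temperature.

Density altitude − pressure altitude = 11340 − 12000 = -660 ft.
At 120 ft/°C that is an ISA deviation of -660/120 = -5.5°C.
ISA temperature at 12000 ft = 15 − 2 × (12000/1000) = -9°C.
OAT = ISA + deviation = -9 + (-5.5) = -14.5°C.

-14.5°C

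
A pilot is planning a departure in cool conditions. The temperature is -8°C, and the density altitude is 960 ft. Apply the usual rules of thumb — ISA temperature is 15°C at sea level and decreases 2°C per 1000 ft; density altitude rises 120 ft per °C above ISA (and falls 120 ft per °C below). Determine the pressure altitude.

3000 ft

DA = PA + 120 × (OAT − (15 − 2·PA/1000)) = PA + 120·OAT − 1800 + 0.24·PA = 1.24·PA + 120·OAT − 1800.
So 1.24·PA = 960 − 120 × (-8) + 1800 = 3720.
PA = 3720 / 1.24 = 3000 ft.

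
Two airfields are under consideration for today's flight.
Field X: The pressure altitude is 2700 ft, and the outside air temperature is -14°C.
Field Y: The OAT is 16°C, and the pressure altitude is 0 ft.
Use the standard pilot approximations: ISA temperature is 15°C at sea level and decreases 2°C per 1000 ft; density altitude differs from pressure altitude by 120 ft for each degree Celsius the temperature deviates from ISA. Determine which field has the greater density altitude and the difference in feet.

Field Y by 252 ft

Field X: ISA temp = 9.6°C, deviation -23.6°C, DA = 2700 + 120 × (-23.6) = -132 ft.
Field Y: ISA temp = 15°C, deviation +1°C, DA = 0 + 120 × 1 = 120 ft.
Field Y is higher by 120 − (-132) = 252 ft.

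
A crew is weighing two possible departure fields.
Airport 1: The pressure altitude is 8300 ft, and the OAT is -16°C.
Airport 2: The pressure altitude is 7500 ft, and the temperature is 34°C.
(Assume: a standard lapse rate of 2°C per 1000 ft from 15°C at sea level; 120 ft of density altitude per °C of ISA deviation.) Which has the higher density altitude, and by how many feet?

Airport 2 by 5008 ft

Airport 1: ISA temp = -1.6°C, deviation -14.4°C, DA = 8300 + 120 × (-14.4) = 6572 ft.
Airport 2: ISA temp = 0°C, deviation +34°C, DA = 7500 + 120 × 34 = 11580 ft.
Airport 2 is higher by 11580 − 6572 = 5008 ft.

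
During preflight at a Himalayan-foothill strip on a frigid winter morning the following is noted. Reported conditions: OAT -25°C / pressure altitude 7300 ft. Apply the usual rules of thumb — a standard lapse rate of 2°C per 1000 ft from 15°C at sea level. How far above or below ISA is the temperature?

ISA temperature at 7300 ft = 15 − 2 × (7300/1000) = 0.4°C.
Deviation = OAT − ISA = -25 − 0.4 = -25.4°C.

ISA-25.4°C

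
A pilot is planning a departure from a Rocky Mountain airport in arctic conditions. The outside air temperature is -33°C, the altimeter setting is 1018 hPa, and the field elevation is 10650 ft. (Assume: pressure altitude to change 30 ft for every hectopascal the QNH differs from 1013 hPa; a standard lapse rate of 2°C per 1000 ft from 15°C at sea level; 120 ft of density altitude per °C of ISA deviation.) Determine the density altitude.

Pressure altitude = 10650 + (1013 − 1018) × 30 = 10650 + (-150) = 10500 ft.
ISA temperature at 10500 ft = 15 − 2 × (10500/1000) = -6°C.
ISA deviation = -33 − (-6) = -27°C.
Density altitude = 10500 + 120 × (-27) = 7260 ft.

7260 ft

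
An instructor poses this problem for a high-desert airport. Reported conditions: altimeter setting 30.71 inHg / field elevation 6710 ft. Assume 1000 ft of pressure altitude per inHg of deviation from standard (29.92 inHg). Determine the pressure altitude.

Pressure correction = (29.92 − 30.71) × 1000 = -790 ft.
Pressure altitude = 6710 + (-790) = 5920 ft.

5920 ft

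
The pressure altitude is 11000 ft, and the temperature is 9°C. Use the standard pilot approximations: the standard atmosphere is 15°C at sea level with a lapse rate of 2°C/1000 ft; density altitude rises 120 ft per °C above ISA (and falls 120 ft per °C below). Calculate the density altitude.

ISA temperature at 11000 ft = 15 − 2 × (11000/1000) = -7°C.
ISA deviation = 9 − (-7) = +16°C.
Density altitude = 11000 + 120 × (16) = 11000 + (+1920) = 12920 ft.

12920 ft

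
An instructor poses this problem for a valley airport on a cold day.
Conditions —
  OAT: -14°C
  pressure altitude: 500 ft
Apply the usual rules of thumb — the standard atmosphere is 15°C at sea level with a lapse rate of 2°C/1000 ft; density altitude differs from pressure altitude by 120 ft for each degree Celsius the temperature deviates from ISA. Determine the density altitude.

ISA temperature at 500 ft = 15 − 2 × (500/1000) = 14°C.
ISA deviation = -14 − 14 = -28°C.
Density altitude = 500 + 120 × (-28) = 500 + (-3360) = -2860 ft.

-2860 ft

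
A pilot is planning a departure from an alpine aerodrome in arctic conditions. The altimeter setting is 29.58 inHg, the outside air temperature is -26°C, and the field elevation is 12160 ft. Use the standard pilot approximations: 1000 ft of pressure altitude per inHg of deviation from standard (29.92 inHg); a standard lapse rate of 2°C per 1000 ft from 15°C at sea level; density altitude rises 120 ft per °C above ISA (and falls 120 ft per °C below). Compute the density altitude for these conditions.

10580 ft

Pressure altitude = 12160 + (29.92 − 29.58) × 1000 = 12160 + (+340) = 12500 ft.
ISA temperature at 12500 ft = 15 − 2 × (12500/1000) = -10°C.
ISA deviation = -26 − (-10) = -16°C.
Density altitude = 12500 + 120 × (-16) = 10580 ft.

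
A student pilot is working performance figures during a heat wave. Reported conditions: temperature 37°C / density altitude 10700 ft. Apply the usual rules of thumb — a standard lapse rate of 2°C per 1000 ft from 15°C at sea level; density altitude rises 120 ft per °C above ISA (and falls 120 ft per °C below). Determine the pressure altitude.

6500 ft

DA = PA + 120 × (OAT − (15 − 2·PA/1000)) = PA + 120·OAT − 1800 + 0.24·PA = 1.24·PA + 120·OAT − 1800.
So 1.24·PA = 10700 − 120 × 37 + 1800 = 8060.
PA = 8060 / 1.24 = 6500 ft.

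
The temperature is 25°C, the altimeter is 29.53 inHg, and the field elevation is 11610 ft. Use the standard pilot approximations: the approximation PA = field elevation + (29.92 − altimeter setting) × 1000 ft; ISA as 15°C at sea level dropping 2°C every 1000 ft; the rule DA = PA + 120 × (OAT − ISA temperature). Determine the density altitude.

16080 ft

Pressure altitude = 11610 + (29.92 − 29.53) × 1000 = 11610 + (+390) = 12000 ft.
ISA temperature at 12000 ft = 15 − 2 × (12000/1000) = -9°C.
ISA deviation = 25 − (-9) = +34°C.
Density altitude = 12000 + 120 × (34) = 16080 ft.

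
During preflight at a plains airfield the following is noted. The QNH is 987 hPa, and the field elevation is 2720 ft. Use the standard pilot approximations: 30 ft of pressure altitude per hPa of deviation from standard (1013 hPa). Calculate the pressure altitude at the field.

3500 ft

Pressure correction = (1013 − 987) × 30 = +780 ft.
Pressure altitude = 2720 + (+780) = 3500 ft.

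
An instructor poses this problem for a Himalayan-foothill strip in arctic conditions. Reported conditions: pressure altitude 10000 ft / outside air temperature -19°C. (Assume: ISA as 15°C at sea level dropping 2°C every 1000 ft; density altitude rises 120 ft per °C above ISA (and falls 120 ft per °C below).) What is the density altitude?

8320 ft

ISA temperature at 10000 ft = 15 − 2 × (10000/1000) = -5°C.
ISA deviation = -19 − (-5) = -14°C.
Density altitude = 10000 + 120 × (-14) = 10000 + (-1680) = 8320 ft.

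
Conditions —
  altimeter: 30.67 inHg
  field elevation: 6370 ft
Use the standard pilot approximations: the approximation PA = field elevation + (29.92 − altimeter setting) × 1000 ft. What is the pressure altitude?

5620 ft

Pressure correction = (29.92 − 30.67) × 1000 = -750 ft.
Pressure altitude = 6370 + (-750) = 5620 ft.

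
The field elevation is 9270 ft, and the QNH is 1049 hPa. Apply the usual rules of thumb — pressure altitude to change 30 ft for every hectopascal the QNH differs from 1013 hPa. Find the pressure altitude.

Pressure correction = (1013 − 1049) × 30 = -1080 ft.
Pressure altitude = 9270 + (-1080) = 8190 ft.

8190 ft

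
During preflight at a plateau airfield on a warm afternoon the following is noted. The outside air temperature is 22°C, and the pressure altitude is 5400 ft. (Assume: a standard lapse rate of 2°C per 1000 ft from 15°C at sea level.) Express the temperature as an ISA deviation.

ISA+17.8°C

ISA temperature at 5400 ft = 15 − 2 × (5400/1000) = 4.2°C.
Deviation = OAT − ISA = 22 − 4.2 = +17.8°C.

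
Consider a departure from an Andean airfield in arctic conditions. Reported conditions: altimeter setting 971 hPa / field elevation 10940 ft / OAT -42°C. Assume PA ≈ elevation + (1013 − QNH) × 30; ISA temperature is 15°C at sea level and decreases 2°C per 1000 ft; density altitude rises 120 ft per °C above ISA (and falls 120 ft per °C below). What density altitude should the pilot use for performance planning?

Pressure altitude = 10940 + (1013 − 971) × 30 = 10940 + (+1260) = 12200 ft.
ISA temperature at 12200 ft = 15 − 2 × (12200/1000) = -9.4°C.
ISA deviation = -42 − (-9.4) = -32.6°C.
Density altitude = 12200 + 120 × (-32.6) = 8288 ft.

8288 ft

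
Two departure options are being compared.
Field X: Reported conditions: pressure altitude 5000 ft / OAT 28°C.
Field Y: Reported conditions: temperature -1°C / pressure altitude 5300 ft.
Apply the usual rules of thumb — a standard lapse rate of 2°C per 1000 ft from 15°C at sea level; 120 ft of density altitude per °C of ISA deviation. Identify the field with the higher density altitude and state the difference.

Field X by 3108 ft

Field X: ISA temp = 5°C, deviation +23°C, DA = 5000 + 120 × 23 = 7760 ft.
Field Y: ISA temp = 4.4°C, deviation -5.4°C, DA = 5300 + 120 × (-5.4) = 4652 ft.
Field X is higher by 7760 − 4652 = 3108 ft.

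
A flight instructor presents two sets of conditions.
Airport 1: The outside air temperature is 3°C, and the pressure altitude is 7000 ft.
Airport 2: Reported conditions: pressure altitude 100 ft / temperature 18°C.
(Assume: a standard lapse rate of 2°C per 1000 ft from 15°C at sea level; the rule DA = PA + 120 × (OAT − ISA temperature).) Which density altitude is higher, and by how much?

Airport 1: ISA temp = 1°C, deviation +2°C, DA = 7000 + 120 × 2 = 7240 ft.
Airport 2: ISA temp = 14.8°C, deviation +3.2°C, DA = 100 + 120 × 3.2 = 484 ft.
Airport 1 is higher by 7240 − 484 = 6756 ft.

Airport 1 by 6756 ft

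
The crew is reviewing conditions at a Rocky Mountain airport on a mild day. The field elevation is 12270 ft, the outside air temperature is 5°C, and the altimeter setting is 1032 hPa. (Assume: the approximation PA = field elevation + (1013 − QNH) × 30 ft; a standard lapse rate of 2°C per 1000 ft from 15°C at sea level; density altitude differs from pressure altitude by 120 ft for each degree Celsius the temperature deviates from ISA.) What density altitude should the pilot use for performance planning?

Pressure altitude = 12270 + (1013 − 1032) × 30 = 12270 + (-570) = 11700 ft.
ISA temperature at 11700 ft = 15 − 2 × (11700/1000) = -8.4°C.
ISA deviation = 5 − (-8.4) = +13.4°C.
Density altitude = 11700 + 120 × (13.4) = 13308 ft.

13308 ft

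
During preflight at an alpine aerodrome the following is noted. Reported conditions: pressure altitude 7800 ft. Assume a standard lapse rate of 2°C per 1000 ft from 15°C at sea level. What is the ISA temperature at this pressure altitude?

ISA temperature = 15 − 2 × (7800/1000) = 15 − 15.6 = -0.6°C.

-0.6°C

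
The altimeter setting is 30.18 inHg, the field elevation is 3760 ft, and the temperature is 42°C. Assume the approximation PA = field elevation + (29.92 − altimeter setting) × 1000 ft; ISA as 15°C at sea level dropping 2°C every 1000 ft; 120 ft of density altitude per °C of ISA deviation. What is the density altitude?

7580 ft

Pressure altitude = 3760 + (29.92 − 30.18) × 1000 = 3760 + (-260) = 3500 ft.
ISA temperature at 3500 ft = 15 − 2 × (3500/1000) = 8°C.
ISA deviation = 42 − 8 = +34°C.
Density altitude = 3500 + 120 × (34) = 7580 ft.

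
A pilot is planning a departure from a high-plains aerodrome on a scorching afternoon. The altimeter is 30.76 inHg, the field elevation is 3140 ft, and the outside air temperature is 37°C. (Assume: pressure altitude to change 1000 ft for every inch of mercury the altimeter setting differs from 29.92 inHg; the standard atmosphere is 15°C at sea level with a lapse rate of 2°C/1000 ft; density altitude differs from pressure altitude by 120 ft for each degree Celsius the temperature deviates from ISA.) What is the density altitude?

5492 ft

Pressure altitude = 3140 + (29.92 − 30.76) × 1000 = 3140 + (-840) = 2300 ft.
ISA temperature at 2300 ft = 15 − 2 × (2300/1000) = 10.4°C.
ISA deviation = 37 − 10.4 = +26.6°C.
Density altitude = 2300 + 120 × (26.6) = 5492 ft.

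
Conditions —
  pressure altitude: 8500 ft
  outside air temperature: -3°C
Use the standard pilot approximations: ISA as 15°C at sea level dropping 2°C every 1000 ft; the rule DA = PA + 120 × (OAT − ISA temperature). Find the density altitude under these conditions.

ISA temperature at 8500 ft = 15 − 2 × (8500/1000) = -2°C.
ISA deviation = -3 − (-2) = -1°C.
Density altitude = 8500 + 120 × (-1) = 8500 + (-120) = 8380 ft.

8380 ft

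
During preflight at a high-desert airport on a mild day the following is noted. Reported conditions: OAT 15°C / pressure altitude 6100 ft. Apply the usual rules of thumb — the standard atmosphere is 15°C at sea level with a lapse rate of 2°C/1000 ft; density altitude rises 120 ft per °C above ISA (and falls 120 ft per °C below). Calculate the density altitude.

7564 ft

ISA temperature at 6100 ft = 15 − 2 × (6100/1000) = 2.8°C.
ISA deviation = 15 − 2.8 = +12.2°C.
Density altitude = 6100 + 120 × (12.2) = 6100 + (+1464) = 7564 ft.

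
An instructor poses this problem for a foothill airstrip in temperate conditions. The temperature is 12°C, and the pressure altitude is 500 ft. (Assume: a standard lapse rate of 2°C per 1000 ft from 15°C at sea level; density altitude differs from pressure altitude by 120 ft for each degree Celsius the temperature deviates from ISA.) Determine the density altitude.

ISA temperature at 500 ft = 15 − 2 × (500/1000) = 14°C.
ISA deviation = 12 − 14 = -2°C.
Density altitude = 500 + 120 × (-2) = 500 + (-240) = 260 ft.

260 ft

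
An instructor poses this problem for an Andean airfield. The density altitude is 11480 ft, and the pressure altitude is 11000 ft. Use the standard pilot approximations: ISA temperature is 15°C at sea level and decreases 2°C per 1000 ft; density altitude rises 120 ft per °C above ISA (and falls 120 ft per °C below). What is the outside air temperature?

-3°C

Density altitude − pressure altitude = 11480 − 11000 = +480 ft.
At 120 ft/°C that is an ISA deviation of 480/120 = +4°C.
ISA temperature at 11000 ft = 15 − 2 × (11000/1000) = -7°C.
OAT = ISA + deviation = -7 + (+4) = -3°C.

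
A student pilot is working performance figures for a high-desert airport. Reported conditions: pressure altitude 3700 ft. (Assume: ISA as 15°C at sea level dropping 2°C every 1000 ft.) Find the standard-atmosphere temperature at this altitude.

ISA temperature = 15 − 2 × (3700/1000) = 15 − 7.4 = 7.6°C.

7.6°C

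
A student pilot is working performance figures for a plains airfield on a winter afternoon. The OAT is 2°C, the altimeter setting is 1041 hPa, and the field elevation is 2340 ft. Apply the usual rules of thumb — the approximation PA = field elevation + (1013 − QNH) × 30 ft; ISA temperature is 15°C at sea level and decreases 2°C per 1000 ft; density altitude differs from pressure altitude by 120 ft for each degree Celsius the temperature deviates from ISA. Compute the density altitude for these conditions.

300 ft

Pressure altitude = 2340 + (1013 − 1041) × 30 = 2340 + (-840) = 1500 ft.
ISA temperature at 1500 ft = 15 − 2 × (1500/1000) = 12°C.
ISA deviation = 2 − 12 = -10°C.
Density altitude = 1500 + 120 × (-10) = 300 ft.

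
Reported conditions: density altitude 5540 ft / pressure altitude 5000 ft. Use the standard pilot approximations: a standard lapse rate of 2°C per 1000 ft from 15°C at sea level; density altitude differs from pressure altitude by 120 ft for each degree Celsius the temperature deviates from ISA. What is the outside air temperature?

9.5°C

Density altitude − pressure altitude = 5540 − 5000 = +540 ft.
At 120 ft/°C that is an ISA deviation of 540/120 = +4.5°C.
ISA temperature at 5000 ft = 15 − 2 × (5000/1000) = 5°C.
OAT = ISA + deviation = 5 + (+4.5) = 9.5°C.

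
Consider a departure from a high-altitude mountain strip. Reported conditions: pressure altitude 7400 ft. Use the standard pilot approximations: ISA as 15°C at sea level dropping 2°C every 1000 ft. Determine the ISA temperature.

ISA temperature = 15 − 2 × (7400/1000) = 15 − 14.8 = 0.2°C.

0.2°C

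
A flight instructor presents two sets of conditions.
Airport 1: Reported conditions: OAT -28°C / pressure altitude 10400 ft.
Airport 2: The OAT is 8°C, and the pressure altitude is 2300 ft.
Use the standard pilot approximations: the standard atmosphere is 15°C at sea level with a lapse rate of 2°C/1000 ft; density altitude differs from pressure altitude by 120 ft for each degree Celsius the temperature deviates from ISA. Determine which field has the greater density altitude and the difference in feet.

Airport 1: ISA temp = -5.8°C, deviation -22.2°C, DA = 10400 + 120 × (-22.2) = 7736 ft.
Airport 2: ISA temp = 10.4°C, deviation -2.4°C, DA = 2300 + 120 × (-2.4) = 2012 ft.
Airport 1 is higher by 7736 − 2012 = 5724 ft.

Airport 1 by 5724 ft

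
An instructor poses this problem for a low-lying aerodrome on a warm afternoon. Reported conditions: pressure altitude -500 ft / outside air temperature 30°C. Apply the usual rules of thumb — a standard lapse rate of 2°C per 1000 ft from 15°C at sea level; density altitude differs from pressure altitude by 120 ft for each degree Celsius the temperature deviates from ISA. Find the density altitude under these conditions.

1180 ft

ISA temperature at -500 ft = 15 − 2 × (-500/1000) = 16°C.
ISA deviation = 30 − 16 = +14°C.
Density altitude = -500 + 120 × (14) = -500 + (+1680) = 1180 ft.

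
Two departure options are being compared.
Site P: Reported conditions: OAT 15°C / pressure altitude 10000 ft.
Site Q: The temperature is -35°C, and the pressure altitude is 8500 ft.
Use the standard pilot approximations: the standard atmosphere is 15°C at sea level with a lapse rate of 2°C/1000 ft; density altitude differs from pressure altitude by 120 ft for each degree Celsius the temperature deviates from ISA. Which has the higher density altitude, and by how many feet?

Site P by 7860 ft

Site P: ISA temp = -5°C, deviation +20°C, DA = 10000 + 120 × 20 = 12400 ft.
Site Q: ISA temp = -2°C, deviation -33°C, DA = 8500 + 120 × (-33) = 4540 ft.
Site P is higher by 12400 − 4540 = 7860 ft.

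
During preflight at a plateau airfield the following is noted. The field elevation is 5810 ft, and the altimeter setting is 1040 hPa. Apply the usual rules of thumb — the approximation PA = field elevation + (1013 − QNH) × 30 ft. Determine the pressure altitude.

Pressure correction = (1013 − 1040) × 30 = -810 ft.
Pressure altitude = 5810 + (-810) = 5000 ft.

5000 ft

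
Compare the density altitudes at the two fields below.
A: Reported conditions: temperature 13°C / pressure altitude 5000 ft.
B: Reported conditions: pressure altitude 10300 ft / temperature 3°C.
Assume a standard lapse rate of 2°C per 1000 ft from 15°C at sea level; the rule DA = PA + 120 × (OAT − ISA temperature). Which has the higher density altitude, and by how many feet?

B by 5372 ft

A: ISA temp = 5°C, deviation +8°C, DA = 5000 + 120 × 8 = 5960 ft.
B: ISA temp = -5.6°C, deviation +8.6°C, DA = 10300 + 120 × 8.6 = 11332 ft.
B is higher by 11332 − 5960 = 5372 ft.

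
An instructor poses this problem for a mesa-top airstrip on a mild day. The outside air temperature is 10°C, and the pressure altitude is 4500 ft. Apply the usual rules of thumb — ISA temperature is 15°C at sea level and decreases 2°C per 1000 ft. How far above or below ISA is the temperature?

ISA+4°C

ISA temperature at 4500 ft = 15 − 2 × (4500/1000) = 6°C.
Deviation = OAT − ISA = 10 − 6 = +4°C.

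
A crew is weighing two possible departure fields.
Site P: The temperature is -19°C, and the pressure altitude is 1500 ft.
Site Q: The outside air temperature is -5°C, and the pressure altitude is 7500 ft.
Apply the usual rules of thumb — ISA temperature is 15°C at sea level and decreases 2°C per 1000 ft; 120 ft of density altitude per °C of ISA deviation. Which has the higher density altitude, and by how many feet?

Site Q by 9120 ft

Site P: ISA temp = 12°C, deviation -31°C, DA = 1500 + 120 × (-31) = -2220 ft.
Site Q: ISA temp = 0°C, deviation -5°C, DA = 7500 + 120 × (-5) = 6900 ft.
Site Q is higher by 6900 − (-2220) = 9120 ft.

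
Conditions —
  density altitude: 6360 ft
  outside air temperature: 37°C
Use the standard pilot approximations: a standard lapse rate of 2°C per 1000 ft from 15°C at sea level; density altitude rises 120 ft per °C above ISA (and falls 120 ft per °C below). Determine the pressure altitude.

3000 ft

DA = PA + 120 × (OAT − (15 − 2·PA/1000)) = PA + 120·OAT − 1800 + 0.24·PA = 1.24·PA + 120·OAT − 1800.
So 1.24·PA = 6360 − 120 × 37 + 1800 = 3720.
PA = 3720 / 1.24 = 3000 ft.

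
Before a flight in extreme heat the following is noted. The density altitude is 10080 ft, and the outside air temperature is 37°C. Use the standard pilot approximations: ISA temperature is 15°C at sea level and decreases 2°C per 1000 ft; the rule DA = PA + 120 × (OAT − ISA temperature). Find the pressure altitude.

DA = PA + 120 × (OAT − (15 − 2·PA/1000)) = PA + 120·OAT − 1800 + 0.24·PA = 1.24·PA + 120·OAT − 1800.
So 1.24·PA = 10080 − 120 × 37 + 1800 = 7440.
PA = 7440 / 1.24 = 6000 ft.

6000 ft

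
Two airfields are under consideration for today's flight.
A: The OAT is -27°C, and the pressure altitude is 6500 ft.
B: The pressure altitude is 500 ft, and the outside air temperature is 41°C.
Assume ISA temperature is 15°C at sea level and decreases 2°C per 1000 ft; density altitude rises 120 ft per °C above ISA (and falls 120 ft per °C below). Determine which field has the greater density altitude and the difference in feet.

B by 720 ft

A: ISA temp = 2°C, deviation -29°C, DA = 6500 + 120 × (-29) = 3020 ft.
B: ISA temp = 14°C, deviation +27°C, DA = 500 + 120 × 27 = 3740 ft.
B is higher by 3740 − 3020 = 720 ft.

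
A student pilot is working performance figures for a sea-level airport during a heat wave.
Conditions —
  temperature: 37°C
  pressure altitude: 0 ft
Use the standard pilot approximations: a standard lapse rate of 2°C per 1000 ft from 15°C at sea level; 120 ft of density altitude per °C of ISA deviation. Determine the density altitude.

2640 ft

ISA temperature at 0 ft = 15 − 2 × (0/1000) = 15°C.
ISA deviation = 37 − 15 = +22°C.
Density altitude = 0 + 120 × (22) = 0 + (+2640) = 2640 ft.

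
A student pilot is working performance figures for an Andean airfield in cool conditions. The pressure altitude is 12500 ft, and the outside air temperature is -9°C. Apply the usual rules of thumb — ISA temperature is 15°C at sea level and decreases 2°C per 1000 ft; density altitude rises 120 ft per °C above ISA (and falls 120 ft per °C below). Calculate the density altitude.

ISA temperature at 12500 ft = 15 − 2 × (12500/1000) = -10°C.
ISA deviation = -9 − (-10) = +1°C.
Density altitude = 12500 + 120 × (1) = 12500 + (+120) = 12620 ft.

12620 ft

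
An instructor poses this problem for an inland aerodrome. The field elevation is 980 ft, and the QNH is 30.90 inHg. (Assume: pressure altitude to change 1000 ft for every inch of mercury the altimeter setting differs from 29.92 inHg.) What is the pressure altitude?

Pressure correction = (29.92 − 30.90) × 1000 = -980 ft.
Pressure altitude = 980 + (-980) = 0 ft.

0 ft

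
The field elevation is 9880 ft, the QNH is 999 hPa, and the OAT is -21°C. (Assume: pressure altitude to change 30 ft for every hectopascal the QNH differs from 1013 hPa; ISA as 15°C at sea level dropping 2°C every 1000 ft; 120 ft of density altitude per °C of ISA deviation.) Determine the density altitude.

Pressure altitude = 9880 + (1013 − 999) × 30 = 9880 + (+420) = 10300 ft.
ISA temperature at 10300 ft = 15 − 2 × (10300/1000) = -5.6°C.
ISA deviation = -21 − (-5.6) = -15.4°C.
Density altitude = 10300 + 120 × (-15.4) = 8452 ft.

8452 ft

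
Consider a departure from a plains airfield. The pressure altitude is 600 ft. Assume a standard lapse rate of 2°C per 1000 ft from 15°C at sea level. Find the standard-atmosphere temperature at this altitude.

ISA temperature = 15 − 2 × (600/1000) = 15 − 1.2 = 13.8°C.

13.8°C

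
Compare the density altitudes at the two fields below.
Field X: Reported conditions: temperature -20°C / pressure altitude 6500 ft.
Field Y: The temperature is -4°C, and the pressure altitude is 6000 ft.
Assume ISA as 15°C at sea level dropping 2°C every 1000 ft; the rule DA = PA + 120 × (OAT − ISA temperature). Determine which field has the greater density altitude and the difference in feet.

Field X: ISA temp = 2°C, deviation -22°C, DA = 6500 + 120 × (-22) = 3860 ft.
Field Y: ISA temp = 3°C, deviation -7°C, DA = 6000 + 120 × (-7) = 5160 ft.
Field Y is higher by 5160 − 3860 = 1300 ft.

Field Y by 1300 ft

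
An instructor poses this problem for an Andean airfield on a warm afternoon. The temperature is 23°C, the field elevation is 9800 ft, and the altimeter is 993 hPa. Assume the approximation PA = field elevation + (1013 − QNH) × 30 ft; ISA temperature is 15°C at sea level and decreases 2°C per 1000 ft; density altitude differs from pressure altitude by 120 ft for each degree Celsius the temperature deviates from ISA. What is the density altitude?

Pressure altitude = 9800 + (1013 − 993) × 30 = 9800 + (+600) = 10400 ft.
ISA temperature at 10400 ft = 15 − 2 × (10400/1000) = -5.8°C.
ISA deviation = 23 − (-5.8) = +28.8°C.
Density altitude = 10400 + 120 × (28.8) = 13856 ft.

13856 ft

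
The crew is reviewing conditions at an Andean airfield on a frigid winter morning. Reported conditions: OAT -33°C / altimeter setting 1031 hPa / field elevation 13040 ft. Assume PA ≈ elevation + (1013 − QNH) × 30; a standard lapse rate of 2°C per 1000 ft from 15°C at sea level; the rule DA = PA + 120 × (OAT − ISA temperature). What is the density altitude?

Pressure altitude = 13040 + (1013 − 1031) × 30 = 13040 + (-540) = 12500 ft.
ISA temperature at 12500 ft = 15 − 2 × (12500/1000) = -10°C.
ISA deviation = -33 − (-10) = -23°C.
Density altitude = 12500 + 120 × (-23) = 9740 ft.

9740 ft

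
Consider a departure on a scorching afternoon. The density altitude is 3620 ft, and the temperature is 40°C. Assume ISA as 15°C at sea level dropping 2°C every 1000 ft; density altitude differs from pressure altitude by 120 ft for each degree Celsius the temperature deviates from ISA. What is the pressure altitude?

500 ft

DA = PA + 120 × (OAT − (15 − 2·PA/1000)) = PA + 120·OAT − 1800 + 0.24·PA = 1.24·PA + 120·OAT − 1800.
So 1.24·PA = 3620 − 120 × 40 + 1800 = 620.
PA = 620 / 1.24 = 500 ft.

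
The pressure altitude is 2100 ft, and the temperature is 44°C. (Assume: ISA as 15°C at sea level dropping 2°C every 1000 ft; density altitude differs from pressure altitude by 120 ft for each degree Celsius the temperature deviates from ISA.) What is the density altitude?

6084 ft

ISA temperature at 2100 ft = 15 − 2 × (2100/1000) = 10.8°C.
ISA deviation = 44 − 10.8 = +33.2°C.
Density altitude = 2100 + 120 × (33.2) = 2100 + (+3984) = 6084 ft.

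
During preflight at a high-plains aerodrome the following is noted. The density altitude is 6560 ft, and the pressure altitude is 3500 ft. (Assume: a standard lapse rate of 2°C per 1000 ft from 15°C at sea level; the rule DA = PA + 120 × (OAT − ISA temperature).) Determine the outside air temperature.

Density altitude − pressure altitude = 6560 − 3500 = +3060 ft.
At 120 ft/°C that is an ISA deviation of 3060/120 = +25.5°C.
ISA temperature at 3500 ft = 15 − 2 × (3500/1000) = 8°C.
OAT = ISA + deviation = 8 + (+25.5) = 33.5°C.

33.5°C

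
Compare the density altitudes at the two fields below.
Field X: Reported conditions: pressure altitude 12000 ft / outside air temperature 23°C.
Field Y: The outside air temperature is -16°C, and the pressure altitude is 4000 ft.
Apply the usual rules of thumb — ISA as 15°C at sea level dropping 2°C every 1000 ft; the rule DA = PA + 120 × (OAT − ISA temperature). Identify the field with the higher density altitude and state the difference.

Field X by 14600 ft

Field X: ISA temp = -9°C, deviation +32°C, DA = 12000 + 120 × 32 = 15840 ft.
Field Y: ISA temp = 7°C, deviation -23°C, DA = 4000 + 120 × (-23) = 1240 ft.
Field X is higher by 15840 − 1240 = 14600 ft.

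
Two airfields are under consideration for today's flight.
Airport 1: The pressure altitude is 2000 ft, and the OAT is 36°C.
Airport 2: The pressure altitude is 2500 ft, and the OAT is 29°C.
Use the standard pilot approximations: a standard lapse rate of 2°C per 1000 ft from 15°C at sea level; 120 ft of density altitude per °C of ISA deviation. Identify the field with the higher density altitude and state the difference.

Airport 1 by 220 ft

Airport 1: ISA temp = 11°C, deviation +25°C, DA = 2000 + 120 × 25 = 5000 ft.
Airport 2: ISA temp = 10°C, deviation +19°C, DA = 2500 + 120 × 19 = 4780 ft.
Airport 1 is higher by 5000 − 4780 = 220 ft.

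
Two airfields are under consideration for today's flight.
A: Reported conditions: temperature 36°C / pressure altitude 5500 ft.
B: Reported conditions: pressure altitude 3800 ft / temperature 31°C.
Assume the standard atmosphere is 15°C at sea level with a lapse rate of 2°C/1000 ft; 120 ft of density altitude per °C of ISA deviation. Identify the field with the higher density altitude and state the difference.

A: ISA temp = 4°C, deviation +32°C, DA = 5500 + 120 × 32 = 9340 ft.
B: ISA temp = 7.4°C, deviation +23.6°C, DA = 3800 + 120 × 23.6 = 6632 ft.
A is higher by 9340 − 6632 = 2708 ft.

A by 2708 ft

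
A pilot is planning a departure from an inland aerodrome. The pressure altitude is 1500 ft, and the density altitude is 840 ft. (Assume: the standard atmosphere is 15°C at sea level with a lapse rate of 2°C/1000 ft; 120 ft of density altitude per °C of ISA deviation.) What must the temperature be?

6.5°C

Density altitude − pressure altitude = 840 − 1500 = -660 ft.
At 120 ft/°C that is an ISA deviation of -660/120 = -5.5°C.
ISA temperature at 1500 ft = 15 − 2 × (1500/1000) = 12°C.
OAT = ISA + deviation = 12 + (-5.5) = 6.5°C.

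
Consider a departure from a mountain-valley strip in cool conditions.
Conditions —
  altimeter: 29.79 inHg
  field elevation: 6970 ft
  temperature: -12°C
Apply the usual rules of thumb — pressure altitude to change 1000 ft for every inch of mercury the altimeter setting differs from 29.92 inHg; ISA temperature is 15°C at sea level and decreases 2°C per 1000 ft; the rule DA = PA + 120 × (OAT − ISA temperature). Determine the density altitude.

5564 ft

Pressure altitude = 6970 + (29.92 − 29.79) × 1000 = 6970 + (+130) = 7100 ft.
ISA temperature at 7100 ft = 15 − 2 × (7100/1000) = 0.8°C.
ISA deviation = -12 − 0.8 = -12.8°C.
Density altitude = 7100 + 120 × (-12.8) = 5564 ft.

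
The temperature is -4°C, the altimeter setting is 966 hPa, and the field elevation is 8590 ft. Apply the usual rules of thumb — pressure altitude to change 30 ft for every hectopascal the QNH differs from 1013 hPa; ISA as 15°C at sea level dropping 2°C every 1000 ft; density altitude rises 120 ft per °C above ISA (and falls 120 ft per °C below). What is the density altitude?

10120 ft

Pressure altitude = 8590 + (1013 − 966) × 30 = 8590 + (+1410) = 10000 ft.
ISA temperature at 10000 ft = 15 − 2 × (10000/1000) = -5°C.
ISA deviation = -4 − (-5) = +1°C.
Density altitude = 10000 + 120 × (1) = 10120 ft.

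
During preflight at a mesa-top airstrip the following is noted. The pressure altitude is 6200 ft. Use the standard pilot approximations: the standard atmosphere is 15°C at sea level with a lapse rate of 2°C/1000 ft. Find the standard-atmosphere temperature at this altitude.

2.6°C

ISA temperature = 15 − 2 × (6200/1000) = 15 − 12.4 = 2.6°C.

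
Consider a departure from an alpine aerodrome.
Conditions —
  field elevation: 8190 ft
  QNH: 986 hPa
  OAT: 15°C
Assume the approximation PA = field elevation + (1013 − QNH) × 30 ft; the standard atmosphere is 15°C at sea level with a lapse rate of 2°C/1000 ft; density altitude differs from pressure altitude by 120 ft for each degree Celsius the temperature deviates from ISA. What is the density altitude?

11160 ft

Pressure altitude = 8190 + (1013 − 986) × 30 = 8190 + (+810) = 9000 ft.
ISA temperature at 9000 ft = 15 − 2 × (9000/1000) = -3°C.
ISA deviation = 15 − (-3) = +18°C.
Density altitude = 9000 + 120 × (18) = 11160 ft.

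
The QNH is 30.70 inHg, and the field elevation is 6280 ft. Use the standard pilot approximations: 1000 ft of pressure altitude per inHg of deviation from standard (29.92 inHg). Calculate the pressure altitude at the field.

Pressure correction = (29.92 − 30.70) × 1000 = -780 ft.
Pressure altitude = 6280 + (-780) = 5500 ft.

5500 ft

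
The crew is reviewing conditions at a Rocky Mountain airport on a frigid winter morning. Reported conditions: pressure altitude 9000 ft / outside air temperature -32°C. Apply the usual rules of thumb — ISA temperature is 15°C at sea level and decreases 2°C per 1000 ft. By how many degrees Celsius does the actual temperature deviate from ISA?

ISA temperature at 9000 ft = 15 − 2 × (9000/1000) = -3°C.
Deviation = OAT − ISA = -32 − (-3) = -29°C.

ISA-29°C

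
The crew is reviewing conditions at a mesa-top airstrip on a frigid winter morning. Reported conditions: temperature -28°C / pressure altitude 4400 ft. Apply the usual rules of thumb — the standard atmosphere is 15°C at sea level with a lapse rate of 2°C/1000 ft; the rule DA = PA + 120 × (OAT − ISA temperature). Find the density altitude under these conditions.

ISA temperature at 4400 ft = 15 − 2 × (4400/1000) = 6.2°C.
ISA deviation = -28 − 6.2 = -34.2°C.
Density altitude = 4400 + 120 × (-34.2) = 4400 + (-4104) = 296 ft.

296 ft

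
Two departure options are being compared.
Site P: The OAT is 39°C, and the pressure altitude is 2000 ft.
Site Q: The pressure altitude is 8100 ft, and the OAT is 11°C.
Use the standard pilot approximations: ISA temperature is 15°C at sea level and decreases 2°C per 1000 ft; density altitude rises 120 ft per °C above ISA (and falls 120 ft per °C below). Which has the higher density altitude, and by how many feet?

Site P: ISA temp = 11°C, deviation +28°C, DA = 2000 + 120 × 28 = 5360 ft.
Site Q: ISA temp = -1.2°C, deviation +12.2°C, DA = 8100 + 120 × 12.2 = 9564 ft.
Site Q is higher by 9564 − 5360 = 4204 ft.

Site Q by 4204 ft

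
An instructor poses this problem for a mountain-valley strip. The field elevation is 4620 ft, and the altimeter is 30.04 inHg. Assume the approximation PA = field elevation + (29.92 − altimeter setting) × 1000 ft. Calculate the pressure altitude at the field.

4500 ft

Pressure correction = (29.92 − 30.04) × 1000 = -120 ft.
Pressure altitude = 4620 + (-120) = 4500 ft.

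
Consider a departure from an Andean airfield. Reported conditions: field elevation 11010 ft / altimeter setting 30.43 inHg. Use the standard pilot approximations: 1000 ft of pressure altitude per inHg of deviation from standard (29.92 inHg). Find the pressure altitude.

10500 ft

Pressure correction = (29.92 − 30.43) × 1000 = -510 ft.
Pressure altitude = 11010 + (-510) = 10500 ft.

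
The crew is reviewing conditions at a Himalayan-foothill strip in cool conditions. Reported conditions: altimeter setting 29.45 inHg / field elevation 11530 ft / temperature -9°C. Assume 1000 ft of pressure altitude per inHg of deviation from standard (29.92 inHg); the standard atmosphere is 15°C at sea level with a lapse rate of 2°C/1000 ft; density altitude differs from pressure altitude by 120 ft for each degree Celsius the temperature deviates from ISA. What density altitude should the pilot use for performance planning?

Pressure altitude = 11530 + (29.92 − 29.45) × 1000 = 11530 + (+470) = 12000 ft.
ISA temperature at 12000 ft = 15 − 2 × (12000/1000) = -9°C.
ISA deviation = -9 − (-9) = 0°C.
Density altitude = 12000 + 120 × (0) = 12000 ft.

12000 ft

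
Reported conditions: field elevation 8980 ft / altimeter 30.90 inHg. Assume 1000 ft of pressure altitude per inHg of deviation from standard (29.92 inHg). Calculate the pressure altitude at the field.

8000 ft

Pressure correction = (29.92 − 30.90) × 1000 = -980 ft.
Pressure altitude = 8980 + (-980) = 8000 ft.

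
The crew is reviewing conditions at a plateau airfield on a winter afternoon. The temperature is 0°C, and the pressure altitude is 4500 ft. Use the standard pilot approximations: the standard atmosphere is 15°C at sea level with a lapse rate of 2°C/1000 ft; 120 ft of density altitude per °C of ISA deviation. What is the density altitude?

3780 ft

ISA temperature at 4500 ft = 15 − 2 × (4500/1000) = 6°C.
ISA deviation = 0 − 6 = -6°C.
Density altitude = 4500 + 120 × (-6) = 4500 + (-720) = 3780 ft.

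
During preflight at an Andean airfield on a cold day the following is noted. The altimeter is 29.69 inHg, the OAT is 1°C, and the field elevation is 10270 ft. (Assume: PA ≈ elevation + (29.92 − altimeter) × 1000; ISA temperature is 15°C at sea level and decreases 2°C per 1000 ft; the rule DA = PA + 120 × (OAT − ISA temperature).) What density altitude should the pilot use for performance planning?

11340 ft

Pressure altitude = 10270 + (29.92 − 29.69) × 1000 = 10270 + (+230) = 10500 ft.
ISA temperature at 10500 ft = 15 − 2 × (10500/1000) = -6°C.
ISA deviation = 1 − (-6) = +7°C.
Density altitude = 10500 + 120 × (7) = 11340 ft.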